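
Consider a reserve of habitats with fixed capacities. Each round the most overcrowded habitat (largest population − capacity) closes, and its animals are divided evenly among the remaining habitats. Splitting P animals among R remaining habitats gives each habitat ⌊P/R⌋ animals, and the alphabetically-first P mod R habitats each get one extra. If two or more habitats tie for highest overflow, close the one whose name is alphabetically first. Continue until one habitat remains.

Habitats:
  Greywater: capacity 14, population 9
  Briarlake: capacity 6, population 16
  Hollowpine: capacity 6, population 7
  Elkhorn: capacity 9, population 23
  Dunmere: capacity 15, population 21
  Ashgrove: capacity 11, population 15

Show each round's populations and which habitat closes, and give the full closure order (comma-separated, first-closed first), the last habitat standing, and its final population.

Closure order: Elkhorn, Briarlake, Dunmere, Ashgrove, Hollowpine
Last habitat: Greywater with 91 animals

Round 1: Ashgrove=15 Briarlake=16 Dunmere=21 Elkhorn=23 Greywater=9 Hollowpine=7 → close Elkhorn (overflow 14)
  23÷5 = 4 each, +1 to first 3
Round 2: Ashgrove=20 Briarlake=21 Dunmere=26 Greywater=13 Hollowpine=11 → close Briarlake (overflow 15)
  21÷4 = 5 each, +1 to first 1
Round 3: Ashgrove=26 Dunmere=31 Greywater=18 Hollowpine=16 → close Dunmere (overflow 16)
  31÷3 = 10 each, +1 to first 1
Round 4: Ashgrove=37 Greywater=28 Hollowpine=26 → close Ashgrove (overflow 26)
  37÷2 = 18 each, +1 to first 1
Round 5: Greywater=47 Hollowpine=44 → close Hollowpine (overflow 38)
  44÷1 = 44 each, +1 to first 0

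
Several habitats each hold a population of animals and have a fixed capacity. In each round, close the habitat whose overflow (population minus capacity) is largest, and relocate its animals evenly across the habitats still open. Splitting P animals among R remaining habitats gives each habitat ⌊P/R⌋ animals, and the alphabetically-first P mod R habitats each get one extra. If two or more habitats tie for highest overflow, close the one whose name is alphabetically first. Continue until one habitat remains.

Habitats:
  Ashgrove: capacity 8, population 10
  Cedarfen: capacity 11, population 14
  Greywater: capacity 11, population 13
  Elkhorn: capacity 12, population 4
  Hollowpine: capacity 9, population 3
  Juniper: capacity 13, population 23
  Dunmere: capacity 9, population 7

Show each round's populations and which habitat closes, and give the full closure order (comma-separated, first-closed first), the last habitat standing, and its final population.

Round 1: Ashgrove=10 Cedarfen=14 Dunmere=7 Elkhorn=4 Greywater=13 Hollowpine=3 Juniper=23 → close Juniper (overflow 10)
  23÷6 = 3 each, +1 to first 5
Round 2: Ashgrove=14 Cedarfen=18 Dunmere=11 Elkhorn=8 Greywater=17 Hollowpine=6 → close Cedarfen (overflow 7)
  18÷5 = 3 each, +1 to first 3
Round 3: Ashgrove=18 Dunmere=15 Elkhorn=12 Greywater=20 Hollowpine=9 → close Ashgrove (overflow 10)
  18÷4 = 4 each, +1 to first 2
Round 4: Dunmere=20 Elkhorn=17 Greywater=24 Hollowpine=13 → close Greywater (overflow 13)
  24÷3 = 8 each, +1 to first 0
Round 5: Dunmere=28 Elkhorn=25 Hollowpine=21 → close Dunmere (overflow 19)
  28÷2 = 14 each, +1 to first 0
Round 6: Elkhorn=39 Hollowpine=35 → close Elkhorn (overflow 27)
  39÷1 = 39 each, +1 to first 0

Closure order: Juniper, Cedarfen, Ashgrove, Greywater, Dunmere, Elkhorn
Last habitat: Hollowpine with 74 animals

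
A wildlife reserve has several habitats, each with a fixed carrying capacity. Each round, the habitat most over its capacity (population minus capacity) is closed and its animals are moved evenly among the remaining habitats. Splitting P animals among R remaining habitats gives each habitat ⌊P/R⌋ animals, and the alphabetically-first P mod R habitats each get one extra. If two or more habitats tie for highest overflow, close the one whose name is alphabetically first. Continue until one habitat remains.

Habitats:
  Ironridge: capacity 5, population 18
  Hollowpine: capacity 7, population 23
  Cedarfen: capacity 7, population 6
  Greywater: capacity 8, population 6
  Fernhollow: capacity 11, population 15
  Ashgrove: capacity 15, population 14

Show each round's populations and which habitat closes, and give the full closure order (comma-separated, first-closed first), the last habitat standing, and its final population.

Closure order: Hollowpine, Ironridge, Fernhollow, Ashgrove, Cedarfen
Last habitat: Greywater with 82 animals

Round 1: Ashgrove=14 Cedarfen=6 Fernhollow=15 Greywater=6 Hollowpine=23 Ironridge=18 → close Hollowpine (overflow 16)
  23÷5 = 4 each, +1 to first 3
Round 2: Ashgrove=19 Cedarfen=11 Fernhollow=20 Greywater=10 Ironridge=22 → close Ironridge (overflow 17)
  22÷4 = 5 each, +1 to first 2
Round 3: Ashgrove=25 Cedarfen=17 Fernhollow=25 Greywater=15 → close Fernhollow (overflow 14)
  25÷3 = 8 each, +1 to first 1
Round 4: Ashgrove=34 Cedarfen=25 Greywater=23 → close Ashgrove (overflow 19)
  34÷2 = 17 each, +1 to first 0
Round 5: Cedarfen=42 Greywater=40 → close Cedarfen (overflow 35)
  42÷1 = 42 each, +1 to first 0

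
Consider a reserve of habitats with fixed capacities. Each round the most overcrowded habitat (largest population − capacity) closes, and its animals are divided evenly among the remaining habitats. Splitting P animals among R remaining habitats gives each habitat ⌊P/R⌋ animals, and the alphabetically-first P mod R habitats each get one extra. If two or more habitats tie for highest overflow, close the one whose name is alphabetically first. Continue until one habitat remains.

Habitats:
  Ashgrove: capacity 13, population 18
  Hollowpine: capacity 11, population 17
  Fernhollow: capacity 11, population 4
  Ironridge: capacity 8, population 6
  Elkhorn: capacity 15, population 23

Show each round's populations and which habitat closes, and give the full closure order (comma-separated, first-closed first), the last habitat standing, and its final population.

Round 1: Ashgrove=18 Elkhorn=23 Fernhollow=4 Hollowpine=17 Ironridge=6 → close Elkhorn (overflow 8)
  23÷4 = 5 each, +1 to first 3
Round 2: Ashgrove=24 Fernhollow=10 Hollowpine=23 Ironridge=11 → close Hollowpine (overflow 12)
  23÷3 = 7 each, +1 to first 2
Round 3: Ashgrove=32 Fernhollow=18 Ironridge=18 → close Ashgrove (overflow 19)
  32÷2 = 16 each, +1 to first 0
Round 4: Fernhollow=34 Ironridge=34 → close Ironridge (overflow 26)
  34÷1 = 34 each, +1 to first 0

Closure order: Elkhorn, Hollowpine, Ashgrove, Ironridge
Last habitat: Fernhollow with 68 animals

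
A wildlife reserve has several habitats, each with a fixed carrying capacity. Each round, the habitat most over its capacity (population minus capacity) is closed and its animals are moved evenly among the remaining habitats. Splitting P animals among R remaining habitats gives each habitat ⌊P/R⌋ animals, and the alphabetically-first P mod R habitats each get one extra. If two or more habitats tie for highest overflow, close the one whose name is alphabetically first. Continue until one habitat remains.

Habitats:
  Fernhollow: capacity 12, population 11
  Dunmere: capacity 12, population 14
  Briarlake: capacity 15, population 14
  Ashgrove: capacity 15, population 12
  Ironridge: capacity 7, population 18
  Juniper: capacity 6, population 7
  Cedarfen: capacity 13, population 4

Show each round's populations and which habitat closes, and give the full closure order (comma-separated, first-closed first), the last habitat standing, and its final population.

Round 1: Ashgrove=12 Briarlake=14 Cedarfen=4 Dunmere=14 Fernhollow=11 Ironridge=18 Juniper=7 → close Ironridge (overflow 11)
  18÷6 = 3 each, +1 to first 0
Round 2: Ashgrove=15 Briarlake=17 Cedarfen=7 Dunmere=17 Fernhollow=14 Juniper=10 → close Dunmere (overflow 5)
  17÷5 = 3 each, +1 to first 2
Round 3: Ashgrove=19 Briarlake=21 Cedarfen=10 Fernhollow=17 Juniper=13 → close Juniper (overflow 7)
  13÷4 = 3 each, +1 to first 1
Round 4: Ashgrove=23 Briarlake=24 Cedarfen=13 Fernhollow=20 → close Briarlake (overflow 9)
  24÷3 = 8 each, +1 to first 0
Round 5: Ashgrove=31 Cedarfen=21 Fernhollow=28 → close Ashgrove (overflow 16)
  31÷2 = 15 each, +1 to first 1
Round 6: Cedarfen=37 Fernhollow=43 → close Fernhollow (overflow 31)
  43÷1 = 43 each, +1 to first 0

Closure order: Ironridge, Dunmere, Juniper, Briarlake, Ashgrove, Fernhollow
Last habitat: Cedarfen with 80 animals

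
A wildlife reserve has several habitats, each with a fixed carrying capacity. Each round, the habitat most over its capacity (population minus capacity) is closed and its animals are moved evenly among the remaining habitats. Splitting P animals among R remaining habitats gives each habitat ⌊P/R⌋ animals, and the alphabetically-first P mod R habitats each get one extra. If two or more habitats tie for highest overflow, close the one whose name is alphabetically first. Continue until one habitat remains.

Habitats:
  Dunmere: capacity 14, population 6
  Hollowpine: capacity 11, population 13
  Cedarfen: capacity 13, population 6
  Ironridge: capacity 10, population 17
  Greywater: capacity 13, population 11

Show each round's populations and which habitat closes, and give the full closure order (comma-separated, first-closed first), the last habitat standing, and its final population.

Round 1: Cedarfen=6 Dunmere=6 Greywater=11 Hollowpine=13 Ironridge=17 → close Ironridge (overflow 7)
  17÷4 = 4 each, +1 to first 1
Round 2: Cedarfen=11 Dunmere=10 Greywater=15 Hollowpine=17 → close Hollowpine (overflow 6)
  17÷3 = 5 each, +1 to first 2
Round 3: Cedarfen=17 Dunmere=16 Greywater=20 → close Greywater (overflow 7)
  20÷2 = 10 each, +1 to first 0
Round 4: Cedarfen=27 Dunmere=26 → close Cedarfen (overflow 14)
  27÷1 = 27 each, +1 to first 0

Closure order: Ironridge, Hollowpine, Greywater, Cedarfen
Last habitat: Dunmere with 53 animals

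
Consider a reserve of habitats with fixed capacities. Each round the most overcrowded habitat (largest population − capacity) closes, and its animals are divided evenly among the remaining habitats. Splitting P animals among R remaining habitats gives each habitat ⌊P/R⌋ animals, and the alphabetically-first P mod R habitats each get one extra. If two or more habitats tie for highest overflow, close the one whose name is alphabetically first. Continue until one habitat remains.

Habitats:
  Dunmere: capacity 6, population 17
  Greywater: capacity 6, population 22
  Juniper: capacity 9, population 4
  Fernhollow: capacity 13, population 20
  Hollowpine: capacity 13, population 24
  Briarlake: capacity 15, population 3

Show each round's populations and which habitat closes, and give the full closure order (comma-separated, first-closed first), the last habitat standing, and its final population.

Round 1: Briarlake=3 Dunmere=17 Fernhollow=20 Greywater=22 Hollowpine=24 Juniper=4 → close Greywater (overflow 16)
  22÷5 = 4 each, +1 to first 2
Round 2: Briarlake=8 Dunmere=22 Fernhollow=24 Hollowpine=28 Juniper=8 → close Dunmere (overflow 16)
  22÷4 = 5 each, +1 to first 2
Round 3: Briarlake=14 Fernhollow=30 Hollowpine=33 Juniper=13 → close Hollowpine (overflow 20)
  33÷3 = 11 each, +1 to first 0
Round 4: Briarlake=25 Fernhollow=41 Juniper=24 → close Fernhollow (overflow 28)
  41÷2 = 20 each, +1 to first 1
Round 5: Briarlake=46 Juniper=44 → close Juniper (overflow 35)
  44÷1 = 44 each, +1 to first 0

Closure order: Greywater, Dunmere, Hollowpine, Fernhollow, Juniper
Last habitat: Briarlake with 90 animals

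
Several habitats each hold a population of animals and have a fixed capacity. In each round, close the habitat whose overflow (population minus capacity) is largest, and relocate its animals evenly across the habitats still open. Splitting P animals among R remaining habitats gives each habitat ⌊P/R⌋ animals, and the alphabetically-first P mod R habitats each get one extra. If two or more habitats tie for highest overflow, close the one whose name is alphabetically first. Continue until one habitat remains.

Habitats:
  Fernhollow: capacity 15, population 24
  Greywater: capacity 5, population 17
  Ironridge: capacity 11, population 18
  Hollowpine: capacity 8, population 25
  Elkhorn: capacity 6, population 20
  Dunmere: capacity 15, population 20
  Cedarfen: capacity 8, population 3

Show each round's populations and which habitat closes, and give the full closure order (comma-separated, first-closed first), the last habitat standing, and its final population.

Round 1: Cedarfen=3 Dunmere=20 Elkhorn=20 Fernhollow=24 Greywater=17 Hollowpine=25 Ironridge=18 → close Hollowpine (overflow 17)
  25÷6 = 4 each, +1 to first 1
Round 2: Cedarfen=8 Dunmere=24 Elkhorn=24 Fernhollow=28 Greywater=21 Ironridge=22 → close Elkhorn (overflow 18)
  24÷5 = 4 each, +1 to first 4
Round 3: Cedarfen=13 Dunmere=29 Fernhollow=33 Greywater=26 Ironridge=26 → close Greywater (overflow 21)
  26÷4 = 6 each, +1 to first 2
Round 4: Cedarfen=20 Dunmere=36 Fernhollow=39 Ironridge=32 → close Fernhollow (overflow 24)
  39÷3 = 13 each, +1 to first 0
Round 5: Cedarfen=33 Dunmere=49 Ironridge=45 → close Dunmere (overflow 34)
  49÷2 = 24 each, +1 to first 1
Round 6: Cedarfen=58 Ironridge=69 → close Ironridge (overflow 58)
  69÷1 = 69 each, +1 to first 0

Closure order: Hollowpine, Elkhorn, Greywater, Fernhollow, Dunmere, Ironridge
Last habitat: Cedarfen with 127 animals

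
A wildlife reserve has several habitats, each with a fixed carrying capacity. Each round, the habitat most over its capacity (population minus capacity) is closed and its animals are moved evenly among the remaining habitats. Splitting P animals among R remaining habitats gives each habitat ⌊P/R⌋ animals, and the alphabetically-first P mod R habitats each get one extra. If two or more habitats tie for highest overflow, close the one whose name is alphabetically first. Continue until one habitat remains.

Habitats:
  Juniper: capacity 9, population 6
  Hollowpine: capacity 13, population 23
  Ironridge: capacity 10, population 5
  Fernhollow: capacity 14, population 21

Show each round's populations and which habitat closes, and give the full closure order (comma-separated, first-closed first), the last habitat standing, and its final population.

Closure order: Hollowpine, Fernhollow, Ironridge
Last habitat: Juniper with 55 animals

Round 1: Fernhollow=21 Hollowpine=23 Ironridge=5 Juniper=6 → close Hollowpine (overflow 10)
  23÷3 = 7 each, +1 to first 2
Round 2: Fernhollow=29 Ironridge=13 Juniper=13 → close Fernhollow (overflow 15)
  29÷2 = 14 each, +1 to first 1
Round 3: Ironridge=28 Juniper=27 → close Ironridge (overflow 18)
  28÷1 = 28 each, +1 to first 0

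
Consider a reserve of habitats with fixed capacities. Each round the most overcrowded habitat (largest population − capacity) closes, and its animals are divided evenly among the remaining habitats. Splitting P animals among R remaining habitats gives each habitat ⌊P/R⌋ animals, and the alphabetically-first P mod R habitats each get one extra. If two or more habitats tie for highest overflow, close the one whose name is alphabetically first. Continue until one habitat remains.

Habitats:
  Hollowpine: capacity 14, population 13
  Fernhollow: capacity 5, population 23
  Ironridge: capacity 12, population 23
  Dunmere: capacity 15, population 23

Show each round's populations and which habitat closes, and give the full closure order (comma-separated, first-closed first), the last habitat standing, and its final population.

Closure order: Fernhollow, Ironridge, Dunmere
Last habitat: Hollowpine with 82 animals

Round 1: Dunmere=23 Fernhollow=23 Hollowpine=13 Ironridge=23 → close Fernhollow (overflow 18)
  23÷3 = 7 each, +1 to first 2
Round 2: Dunmere=31 Hollowpine=21 Ironridge=30 → close Ironridge (overflow 18)
  30÷2 = 15 each, +1 to first 0
Round 3: Dunmere=46 Hollowpine=36 → close Dunmere (overflow 31)
  46÷1 = 46 each, +1 to first 0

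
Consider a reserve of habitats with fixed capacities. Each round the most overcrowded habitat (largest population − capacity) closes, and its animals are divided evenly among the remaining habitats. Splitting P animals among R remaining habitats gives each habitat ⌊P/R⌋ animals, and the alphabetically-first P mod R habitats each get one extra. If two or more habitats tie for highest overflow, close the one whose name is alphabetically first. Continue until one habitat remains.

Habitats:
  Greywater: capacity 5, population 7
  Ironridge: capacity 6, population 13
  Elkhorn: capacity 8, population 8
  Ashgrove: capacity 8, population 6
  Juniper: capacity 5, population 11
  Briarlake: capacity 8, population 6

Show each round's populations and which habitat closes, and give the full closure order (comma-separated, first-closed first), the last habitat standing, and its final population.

Round 1: Ashgrove=6 Briarlake=6 Elkhorn=8 Greywater=7 Ironridge=13 Juniper=11 → close Ironridge (overflow 7)
  13÷5 = 2 each, +1 to first 3
Round 2: Ashgrove=9 Briarlake=9 Elkhorn=11 Greywater=9 Juniper=13 → close Juniper (overflow 8)
  13÷4 = 3 each, +1 to first 1
Round 3: Ashgrove=13 Briarlake=12 Elkhorn=14 Greywater=12 → close Greywater (overflow 7)
  12÷3 = 4 each, +1 to first 0
Round 4: Ashgrove=17 Briarlake=16 Elkhorn=18 → close Elkhorn (overflow 10)
  18÷2 = 9 each, +1 to first 0
Round 5: Ashgrove=26 Briarlake=25 → close Ashgrove (overflow 18)
  26÷1 = 26 each, +1 to first 0

Closure order: Ironridge, Juniper, Greywater, Elkhorn, Ashgrove
Last habitat: Briarlake with 51 animals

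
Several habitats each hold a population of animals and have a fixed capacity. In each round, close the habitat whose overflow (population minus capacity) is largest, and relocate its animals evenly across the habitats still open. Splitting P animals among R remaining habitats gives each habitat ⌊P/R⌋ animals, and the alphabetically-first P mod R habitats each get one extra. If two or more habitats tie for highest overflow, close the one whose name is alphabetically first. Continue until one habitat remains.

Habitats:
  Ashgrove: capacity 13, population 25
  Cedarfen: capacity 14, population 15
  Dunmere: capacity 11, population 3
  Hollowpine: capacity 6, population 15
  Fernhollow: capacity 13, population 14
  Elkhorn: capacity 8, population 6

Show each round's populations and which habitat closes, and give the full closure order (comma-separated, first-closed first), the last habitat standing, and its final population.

Round 1: Ashgrove=25 Cedarfen=15 Dunmere=3 Elkhorn=6 Fernhollow=14 Hollowpine=15 → close Ashgrove (overflow 12)
  25÷5 = 5 each, +1 to first 0
Round 2: Cedarfen=20 Dunmere=8 Elkhorn=11 Fernhollow=19 Hollowpine=20 → close Hollowpine (overflow 14)
  20÷4 = 5 each, +1 to first 0
Round 3: Cedarfen=25 Dunmere=13 Elkhorn=16 Fernhollow=24 → close Cedarfen (overflow 11)
  25÷3 = 8 each, +1 to first 1
Round 4: Dunmere=22 Elkhorn=24 Fernhollow=32 → close Fernhollow (overflow 19)
  32÷2 = 16 each, +1 to first 0
Round 5: Dunmere=38 Elkhorn=40 → close Elkhorn (overflow 32)
  40÷1 = 40 each, +1 to first 0

Closure order: Ashgrove, Hollowpine, Cedarfen, Fernhollow, Elkhorn
Last habitat: Dunmere with 78 animals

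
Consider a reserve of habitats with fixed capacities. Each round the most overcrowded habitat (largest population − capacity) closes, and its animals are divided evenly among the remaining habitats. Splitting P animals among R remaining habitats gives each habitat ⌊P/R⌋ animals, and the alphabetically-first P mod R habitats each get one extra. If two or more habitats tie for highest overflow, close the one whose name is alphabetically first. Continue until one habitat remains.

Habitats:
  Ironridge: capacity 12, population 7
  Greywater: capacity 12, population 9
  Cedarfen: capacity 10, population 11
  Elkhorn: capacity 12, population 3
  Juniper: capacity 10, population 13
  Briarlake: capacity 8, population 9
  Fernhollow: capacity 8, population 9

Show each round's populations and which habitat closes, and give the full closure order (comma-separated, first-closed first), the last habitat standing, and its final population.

Round 1: Briarlake=9 Cedarfen=11 Elkhorn=3 Fernhollow=9 Greywater=9 Ironridge=7 Juniper=13 → close Juniper (overflow 3)
  13÷6 = 2 each, +1 to first 1
Round 2: Briarlake=12 Cedarfen=13 Elkhorn=5 Fernhollow=11 Greywater=11 Ironridge=9 → close Briarlake (overflow 4)
  12÷5 = 2 each, +1 to first 2
Round 3: Cedarfen=16 Elkhorn=8 Fernhollow=13 Greywater=13 Ironridge=11 → close Cedarfen (overflow 6)
  16÷4 = 4 each, +1 to first 0
Round 4: Elkhorn=12 Fernhollow=17 Greywater=17 Ironridge=15 → close Fernhollow (overflow 9)
  17÷3 = 5 each, +1 to first 2
Round 5: Elkhorn=18 Greywater=23 Ironridge=20 → close Greywater (overflow 11)
  23÷2 = 11 each, +1 to first 1
Round 6: Elkhorn=30 Ironridge=31 → close Ironridge (overflow 19)
  31÷1 = 31 each, +1 to first 0

Closure order: Juniper, Briarlake, Cedarfen, Fernhollow, Greywater, Ironridge
Last habitat: Elkhorn with 61 animals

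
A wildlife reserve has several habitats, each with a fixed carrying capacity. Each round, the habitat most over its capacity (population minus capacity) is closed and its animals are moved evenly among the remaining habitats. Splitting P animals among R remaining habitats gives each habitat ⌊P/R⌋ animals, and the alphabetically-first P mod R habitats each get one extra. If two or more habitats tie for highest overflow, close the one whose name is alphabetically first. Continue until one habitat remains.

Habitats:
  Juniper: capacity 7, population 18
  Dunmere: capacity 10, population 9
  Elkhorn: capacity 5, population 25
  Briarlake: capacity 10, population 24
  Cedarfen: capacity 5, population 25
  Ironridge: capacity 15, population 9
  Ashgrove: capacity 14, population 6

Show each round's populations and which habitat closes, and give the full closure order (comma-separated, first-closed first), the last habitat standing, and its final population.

Round 1: Ashgrove=6 Briarlake=24 Cedarfen=25 Dunmere=9 Elkhorn=25 Ironridge=9 Juniper=18 → close Cedarfen (overflow 20)
  25÷6 = 4 each, +1 to first 1
Round 2: Ashgrove=11 Briarlake=28 Dunmere=13 Elkhorn=29 Ironridge=13 Juniper=22 → close Elkhorn (overflow 24)
  29÷5 = 5 each, +1 to first 4
Round 3: Ashgrove=17 Briarlake=34 Dunmere=19 Ironridge=19 Juniper=27 → close Briarlake (overflow 24)
  34÷4 = 8 each, +1 to first 2
Round 4: Ashgrove=26 Dunmere=28 Ironridge=27 Juniper=35 → close Juniper (overflow 28)
  35÷3 = 11 each, +1 to first 2
Round 5: Ashgrove=38 Dunmere=40 Ironridge=38 → close Dunmere (overflow 30)
  40÷2 = 20 each, +1 to first 0
Round 6: Ashgrove=58 Ironridge=58 → close Ashgrove (overflow 44)
  58÷1 = 58 each, +1 to first 0

Closure order: Cedarfen, Elkhorn, Briarlake, Juniper, Dunmere, Ashgrove
Last habitat: Ironridge with 116 animals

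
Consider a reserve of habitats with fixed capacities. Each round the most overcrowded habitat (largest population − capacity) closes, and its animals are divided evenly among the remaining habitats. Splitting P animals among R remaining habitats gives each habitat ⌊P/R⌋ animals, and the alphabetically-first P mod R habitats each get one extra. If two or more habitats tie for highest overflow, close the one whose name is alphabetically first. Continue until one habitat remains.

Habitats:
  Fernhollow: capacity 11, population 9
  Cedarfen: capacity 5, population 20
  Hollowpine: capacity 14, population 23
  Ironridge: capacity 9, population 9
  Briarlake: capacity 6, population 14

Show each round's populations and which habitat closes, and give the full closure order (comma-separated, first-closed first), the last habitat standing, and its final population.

Closure order: Cedarfen, Hollowpine, Briarlake, Ironridge
Last habitat: Fernhollow with 75 animals

Round 1: Briarlake=14 Cedarfen=20 Fernhollow=9 Hollowpine=23 Ironridge=9 → close Cedarfen (overflow 15)
  20÷4 = 5 each, +1 to first 0
Round 2: Briarlake=19 Fernhollow=14 Hollowpine=28 Ironridge=14 → close Hollowpine (overflow 14)
  28÷3 = 9 each, +1 to first 1
Round 3: Briarlake=29 Fernhollow=23 Ironridge=23 → close Briarlake (overflow 23)
  29÷2 = 14 each, +1 to first 1
Round 4: Fernhollow=38 Ironridge=37 → close Ironridge (overflow 28)
  37÷1 = 37 each, +1 to first 0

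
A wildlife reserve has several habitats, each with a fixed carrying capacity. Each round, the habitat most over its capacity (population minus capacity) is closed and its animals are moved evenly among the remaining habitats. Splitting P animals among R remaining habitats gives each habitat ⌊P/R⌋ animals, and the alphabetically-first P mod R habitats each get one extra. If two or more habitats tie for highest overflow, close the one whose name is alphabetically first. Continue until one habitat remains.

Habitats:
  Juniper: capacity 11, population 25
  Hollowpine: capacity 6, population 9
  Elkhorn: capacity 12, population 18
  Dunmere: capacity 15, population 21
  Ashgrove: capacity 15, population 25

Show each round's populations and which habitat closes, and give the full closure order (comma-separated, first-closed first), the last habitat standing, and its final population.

Closure order: Juniper, Ashgrove, Dunmere, Elkhorn
Last habitat: Hollowpine with 98 animals

Round 1: Ashgrove=25 Dunmere=21 Elkhorn=18 Hollowpine=9 Juniper=25 → close Juniper (overflow 14)
  25÷4 = 6 each, +1 to first 1
Round 2: Ashgrove=32 Dunmere=27 Elkhorn=24 Hollowpine=15 → close Ashgrove (overflow 17)
  32÷3 = 10 each, +1 to first 2
Round 3: Dunmere=38 Elkhorn=35 Hollowpine=25 → close Dunmere (overflow 23)
  38÷2 = 19 each, +1 to first 0
Round 4: Elkhorn=54 Hollowpine=44 → close Elkhorn (overflow 42)
  54÷1 = 54 each, +1 to first 0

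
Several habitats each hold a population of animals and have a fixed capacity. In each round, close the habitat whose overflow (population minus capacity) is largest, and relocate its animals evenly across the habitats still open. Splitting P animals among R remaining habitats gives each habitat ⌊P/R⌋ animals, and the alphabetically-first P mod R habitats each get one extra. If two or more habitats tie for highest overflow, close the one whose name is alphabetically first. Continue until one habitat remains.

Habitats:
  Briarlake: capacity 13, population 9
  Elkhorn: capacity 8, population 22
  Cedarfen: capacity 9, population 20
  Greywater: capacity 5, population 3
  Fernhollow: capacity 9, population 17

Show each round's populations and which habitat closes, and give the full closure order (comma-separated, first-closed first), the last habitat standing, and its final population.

Round 1: Briarlake=9 Cedarfen=20 Elkhorn=22 Fernhollow=17 Greywater=3 → close Elkhorn (overflow 14)
  22÷4 = 5 each, +1 to first 2
Round 2: Briarlake=15 Cedarfen=26 Fernhollow=22 Greywater=8 → close Cedarfen (overflow 17)
  26÷3 = 8 each, +1 to first 2
Round 3: Briarlake=24 Fernhollow=31 Greywater=16 → close Fernhollow (overflow 22)
  31÷2 = 15 each, +1 to first 1
Round 4: Briarlake=40 Greywater=31 → close Briarlake (overflow 27)
  40÷1 = 40 each, +1 to first 0

Closure order: Elkhorn, Cedarfen, Fernhollow, Briarlake
Last habitat: Greywater with 71 animals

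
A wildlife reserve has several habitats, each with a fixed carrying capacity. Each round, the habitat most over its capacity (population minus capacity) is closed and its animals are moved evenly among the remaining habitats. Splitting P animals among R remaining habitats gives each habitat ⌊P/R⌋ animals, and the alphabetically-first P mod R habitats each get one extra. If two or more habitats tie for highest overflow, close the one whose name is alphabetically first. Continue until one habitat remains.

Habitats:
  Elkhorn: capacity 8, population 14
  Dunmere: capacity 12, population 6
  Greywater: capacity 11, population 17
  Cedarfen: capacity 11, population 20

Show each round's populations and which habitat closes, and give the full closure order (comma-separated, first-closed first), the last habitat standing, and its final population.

Closure order: Cedarfen, Elkhorn, Greywater
Last habitat: Dunmere with 57 animals

Round 1: Cedarfen=20 Dunmere=6 Elkhorn=14 Greywater=17 → close Cedarfen (overflow 9)
  20÷3 = 6 each, +1 to first 2
Round 2: Dunmere=13 Elkhorn=21 Greywater=23 → close Elkhorn (overflow 13)
  21÷2 = 10 each, +1 to first 1
Round 3: Dunmere=24 Greywater=33 → close Greywater (overflow 22)
  33÷1 = 33 each, +1 to first 0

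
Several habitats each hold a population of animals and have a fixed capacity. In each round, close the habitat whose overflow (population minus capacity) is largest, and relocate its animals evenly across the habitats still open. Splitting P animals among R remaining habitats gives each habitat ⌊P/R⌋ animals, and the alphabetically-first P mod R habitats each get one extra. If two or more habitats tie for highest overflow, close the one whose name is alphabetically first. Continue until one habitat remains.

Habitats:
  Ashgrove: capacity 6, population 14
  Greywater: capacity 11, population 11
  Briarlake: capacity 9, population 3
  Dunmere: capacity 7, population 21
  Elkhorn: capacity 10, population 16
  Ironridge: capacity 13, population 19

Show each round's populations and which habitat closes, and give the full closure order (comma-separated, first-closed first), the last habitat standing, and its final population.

Round 1: Ashgrove=14 Briarlake=3 Dunmere=21 Elkhorn=16 Greywater=11 Ironridge=19 → close Dunmere (overflow 14)
  21÷5 = 4 each, +1 to first 1
Round 2: Ashgrove=19 Briarlake=7 Elkhorn=20 Greywater=15 Ironridge=23 → close Ashgrove (overflow 13)
  19÷4 = 4 each, +1 to first 3
Round 3: Briarlake=12 Elkhorn=25 Greywater=20 Ironridge=27 → close Elkhorn (overflow 15)
  25÷3 = 8 each, +1 to first 1
Round 4: Briarlake=21 Greywater=28 Ironridge=35 → close Ironridge (overflow 22)
  35÷2 = 17 each, +1 to first 1
Round 5: Briarlake=39 Greywater=45 → close Greywater (overflow 34)
  45÷1 = 45 each, +1 to first 0

Closure order: Dunmere, Ashgrove, Elkhorn, Ironridge, Greywater
Last habitat: Briarlake with 84 animals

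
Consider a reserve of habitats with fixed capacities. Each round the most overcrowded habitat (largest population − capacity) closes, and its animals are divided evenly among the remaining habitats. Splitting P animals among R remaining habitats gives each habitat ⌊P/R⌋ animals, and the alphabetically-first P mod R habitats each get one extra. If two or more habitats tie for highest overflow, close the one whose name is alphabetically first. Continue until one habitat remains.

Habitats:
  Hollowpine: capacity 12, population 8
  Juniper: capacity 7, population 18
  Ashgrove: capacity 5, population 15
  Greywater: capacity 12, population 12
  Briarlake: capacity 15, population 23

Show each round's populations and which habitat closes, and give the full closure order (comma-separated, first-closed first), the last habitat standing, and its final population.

Round 1: Ashgrove=15 Briarlake=23 Greywater=12 Hollowpine=8 Juniper=18 → close Juniper (overflow 11)
  18÷4 = 4 each, +1 to first 2
Round 2: Ashgrove=20 Briarlake=28 Greywater=16 Hollowpine=12 → close Ashgrove (overflow 15)
  20÷3 = 6 each, +1 to first 2
Round 3: Briarlake=35 Greywater=23 Hollowpine=18 → close Briarlake (overflow 20)
  35÷2 = 17 each, +1 to first 1
Round 4: Greywater=41 Hollowpine=35 → close Greywater (overflow 29)
  41÷1 = 41 each, +1 to first 0

Closure order: Juniper, Ashgrove, Briarlake, Greywater
Last habitat: Hollowpine with 76 animals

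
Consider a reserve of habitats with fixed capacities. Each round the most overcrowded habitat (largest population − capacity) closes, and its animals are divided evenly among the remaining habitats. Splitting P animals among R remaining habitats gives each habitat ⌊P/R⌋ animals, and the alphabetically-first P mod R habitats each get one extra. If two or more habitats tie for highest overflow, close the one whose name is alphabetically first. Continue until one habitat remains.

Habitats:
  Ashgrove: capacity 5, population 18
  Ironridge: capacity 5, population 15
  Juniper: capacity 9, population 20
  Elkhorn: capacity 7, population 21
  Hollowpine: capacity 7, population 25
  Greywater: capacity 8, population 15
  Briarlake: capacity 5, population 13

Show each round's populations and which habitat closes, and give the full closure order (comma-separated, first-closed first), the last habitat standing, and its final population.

Closure order: Hollowpine, Ashgrove, Elkhorn, Juniper, Briarlake, Greywater
Last habitat: Ironridge with 127 animals

Round 1: Ashgrove=18 Briarlake=13 Elkhorn=21 Greywater=15 Hollowpine=25 Ironridge=15 Juniper=20 → close Hollowpine (overflow 18)
  25÷6 = 4 each, +1 to first 1
Round 2: Ashgrove=23 Briarlake=17 Elkhorn=25 Greywater=19 Ironridge=19 Juniper=24 → close Ashgrove (overflow 18)
  23÷5 = 4 each, +1 to first 3
Round 3: Briarlake=22 Elkhorn=30 Greywater=24 Ironridge=23 Juniper=28 → close Elkhorn (overflow 23)
  30÷4 = 7 each, +1 to first 2
Round 4: Briarlake=30 Greywater=32 Ironridge=30 Juniper=35 → close Juniper (overflow 26)
  35÷3 = 11 each, +1 to first 2
Round 5: Briarlake=42 Greywater=44 Ironridge=41 → close Briarlake (overflow 37)
  42÷2 = 21 each, +1 to first 0
Round 6: Greywater=65 Ironridge=62 → close Greywater (overflow 57)
  65÷1 = 65 each, +1 to first 0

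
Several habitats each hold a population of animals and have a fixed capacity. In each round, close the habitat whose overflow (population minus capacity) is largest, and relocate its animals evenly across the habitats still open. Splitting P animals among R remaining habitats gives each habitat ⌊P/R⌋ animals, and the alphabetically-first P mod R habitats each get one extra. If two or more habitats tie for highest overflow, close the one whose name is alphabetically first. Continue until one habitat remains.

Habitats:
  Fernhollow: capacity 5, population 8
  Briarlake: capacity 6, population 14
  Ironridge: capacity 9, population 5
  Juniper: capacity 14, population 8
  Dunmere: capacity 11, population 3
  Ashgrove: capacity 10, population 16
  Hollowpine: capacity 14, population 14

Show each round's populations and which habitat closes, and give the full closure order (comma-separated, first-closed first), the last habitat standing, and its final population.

Round 1: Ashgrove=16 Briarlake=14 Dunmere=3 Fernhollow=8 Hollowpine=14 Ironridge=5 Juniper=8 → close Briarlake (overflow 8)
  14÷6 = 2 each, +1 to first 2
Round 2: Ashgrove=19 Dunmere=6 Fernhollow=10 Hollowpine=16 Ironridge=7 Juniper=10 → close Ashgrove (overflow 9)
  19÷5 = 3 each, +1 to first 4
Round 3: Dunmere=10 Fernhollow=14 Hollowpine=20 Ironridge=11 Juniper=13 → close Fernhollow (overflow 9)
  14÷4 = 3 each, +1 to first 2
Round 4: Dunmere=14 Hollowpine=24 Ironridge=14 Juniper=16 → close Hollowpine (overflow 10)
  24÷3 = 8 each, +1 to first 0
Round 5: Dunmere=22 Ironridge=22 Juniper=24 → close Ironridge (overflow 13)
  22÷2 = 11 each, +1 to first 0
Round 6: Dunmere=33 Juniper=35 → close Dunmere (overflow 22)
  33÷1 = 33 each, +1 to first 0

Closure order: Briarlake, Ashgrove, Fernhollow, Hollowpine, Ironridge, Dunmere
Last habitat: Juniper with 68 animals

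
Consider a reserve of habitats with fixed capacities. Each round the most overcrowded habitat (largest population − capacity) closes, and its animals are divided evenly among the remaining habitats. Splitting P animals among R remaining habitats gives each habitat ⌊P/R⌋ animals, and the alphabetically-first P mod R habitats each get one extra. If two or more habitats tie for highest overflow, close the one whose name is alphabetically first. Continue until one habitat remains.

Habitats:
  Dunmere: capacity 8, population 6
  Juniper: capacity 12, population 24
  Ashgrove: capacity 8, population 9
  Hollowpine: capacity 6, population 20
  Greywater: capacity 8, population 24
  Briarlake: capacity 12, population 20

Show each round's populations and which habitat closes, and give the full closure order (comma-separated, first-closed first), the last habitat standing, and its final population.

Closure order: Greywater, Hollowpine, Juniper, Briarlake, Ashgrove
Last habitat: Dunmere with 103 animals

Round 1: Ashgrove=9 Briarlake=20 Dunmere=6 Greywater=24 Hollowpine=20 Juniper=24 → close Greywater (overflow 16)
  24÷5 = 4 each, +1 to first 4
Round 2: Ashgrove=14 Briarlake=25 Dunmere=11 Hollowpine=25 Juniper=28 → close Hollowpine (overflow 19)
  25÷4 = 6 each, +1 to first 1
Round 3: Ashgrove=21 Briarlake=31 Dunmere=17 Juniper=34 → close Juniper (overflow 22)
  34÷3 = 11 each, +1 to first 1
Round 4: Ashgrove=33 Briarlake=42 Dunmere=28 → close Briarlake (overflow 30)
  42÷2 = 21 each, +1 to first 0
Round 5: Ashgrove=54 Dunmere=49 → close Ashgrove (overflow 46)
  54÷1 = 54 each, +1 to first 0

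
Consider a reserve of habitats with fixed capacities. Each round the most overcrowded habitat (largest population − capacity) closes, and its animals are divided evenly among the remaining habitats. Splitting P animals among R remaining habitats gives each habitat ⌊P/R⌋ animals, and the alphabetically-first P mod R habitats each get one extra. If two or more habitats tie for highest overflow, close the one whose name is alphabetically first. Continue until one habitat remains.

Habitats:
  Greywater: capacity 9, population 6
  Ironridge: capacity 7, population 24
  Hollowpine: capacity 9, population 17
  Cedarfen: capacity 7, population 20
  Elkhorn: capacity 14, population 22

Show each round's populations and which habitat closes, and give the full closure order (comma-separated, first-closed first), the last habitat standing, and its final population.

Closure order: Ironridge, Cedarfen, Elkhorn, Hollowpine
Last habitat: Greywater with 89 animals

Round 1: Cedarfen=20 Elkhorn=22 Greywater=6 Hollowpine=17 Ironridge=24 → close Ironridge (overflow 17)
  24÷4 = 6 each, +1 to first 0
Round 2: Cedarfen=26 Elkhorn=28 Greywater=12 Hollowpine=23 → close Cedarfen (overflow 19)
  26÷3 = 8 each, +1 to first 2
Round 3: Elkhorn=37 Greywater=21 Hollowpine=31 → close Elkhorn (overflow 23)
  37÷2 = 18 each, +1 to first 1
Round 4: Greywater=40 Hollowpine=49 → close Hollowpine (overflow 40)
  49÷1 = 49 each, +1 to first 0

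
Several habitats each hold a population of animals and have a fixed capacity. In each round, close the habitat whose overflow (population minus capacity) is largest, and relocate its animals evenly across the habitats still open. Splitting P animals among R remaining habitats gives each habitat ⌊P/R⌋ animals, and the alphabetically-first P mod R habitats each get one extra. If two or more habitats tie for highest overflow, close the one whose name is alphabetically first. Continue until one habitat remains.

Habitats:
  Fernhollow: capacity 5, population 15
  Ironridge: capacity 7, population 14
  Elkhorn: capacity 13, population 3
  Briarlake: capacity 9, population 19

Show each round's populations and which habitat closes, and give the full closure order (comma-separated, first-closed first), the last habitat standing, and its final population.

Round 1: Briarlake=19 Elkhorn=3 Fernhollow=15 Ironridge=14 → close Briarlake (overflow 10)
  19÷3 = 6 each, +1 to first 1
Round 2: Elkhorn=10 Fernhollow=21 Ironridge=20 → close Fernhollow (overflow 16)
  21÷2 = 10 each, +1 to first 1
Round 3: Elkhorn=21 Ironridge=30 → close Ironridge (overflow 23)
  30÷1 = 30 each, +1 to first 0

Closure order: Briarlake, Fernhollow, Ironridge
Last habitat: Elkhorn with 51 animals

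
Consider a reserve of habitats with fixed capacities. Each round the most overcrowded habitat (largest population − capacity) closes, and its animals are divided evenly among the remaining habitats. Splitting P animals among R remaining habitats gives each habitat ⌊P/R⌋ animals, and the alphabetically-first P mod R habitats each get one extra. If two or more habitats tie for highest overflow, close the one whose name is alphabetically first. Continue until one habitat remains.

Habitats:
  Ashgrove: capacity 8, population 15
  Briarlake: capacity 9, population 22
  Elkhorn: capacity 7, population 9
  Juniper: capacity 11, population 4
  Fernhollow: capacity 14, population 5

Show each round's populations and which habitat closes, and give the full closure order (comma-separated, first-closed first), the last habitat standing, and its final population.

Closure order: Briarlake, Ashgrove, Elkhorn, Juniper
Last habitat: Fernhollow with 55 animals

Round 1: Ashgrove=15 Briarlake=22 Elkhorn=9 Fernhollow=5 Juniper=4 → close Briarlake (overflow 13)
  22÷4 = 5 each, +1 to first 2
Round 2: Ashgrove=21 Elkhorn=15 Fernhollow=10 Juniper=9 → close Ashgrove (overflow 13)
  21÷3 = 7 each, +1 to first 0
Round 3: Elkhorn=22 Fernhollow=17 Juniper=16 → close Elkhorn (overflow 15)
  22÷2 = 11 each, +1 to first 0
Round 4: Fernhollow=28 Juniper=27 → close Juniper (overflow 16)
  27÷1 = 27 each, +1 to first 0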